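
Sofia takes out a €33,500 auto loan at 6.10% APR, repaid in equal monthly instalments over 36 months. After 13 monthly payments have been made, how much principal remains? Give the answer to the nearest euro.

With monthly rate i = 6.1%/12 = 0.0050833, the balance after k of n payments is P · [(1+i)^n − (1+i)^k] / [(1+i)^n − 1].
(1+0.0050833)^36 = 1.20025789 and (1+0.0050833)^13 = 1.06813692, so the balance is 33,500 × (1.20025789 − 1.06813692) / (1.20025789 − 1) = €22,101.76.

€22,102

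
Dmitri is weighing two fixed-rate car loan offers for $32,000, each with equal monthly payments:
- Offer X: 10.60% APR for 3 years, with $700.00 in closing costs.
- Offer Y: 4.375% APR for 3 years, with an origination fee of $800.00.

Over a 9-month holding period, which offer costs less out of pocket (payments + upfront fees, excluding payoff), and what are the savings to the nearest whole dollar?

Offer X: monthly rate = 10.6%/12 = 0.0088333; payment = 32,000 × 0.0088333 / (1 − (1+0.0088333)^−36) = $1,041.59.
Offer Y: monthly rate = 4.375%/12 = 0.0036458; payment = 32,000 × 0.0036458 / (1 − (1+0.0036458)^−36) = $950.11.
Over 9 months: Offer X costs 9 × $1,041.59 + $700.00 = $10,074.31; Offer Y costs 9 × $950.11 + $800.00 = $9,350.99.
Offer Y is cheaper by $10,074.31 − $9,350.99 = $723.32.

Offer Y by $723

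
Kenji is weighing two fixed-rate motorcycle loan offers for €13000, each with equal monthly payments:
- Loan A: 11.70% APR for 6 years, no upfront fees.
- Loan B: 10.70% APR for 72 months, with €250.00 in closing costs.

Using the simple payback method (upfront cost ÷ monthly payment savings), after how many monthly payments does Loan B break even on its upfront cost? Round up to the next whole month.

38 months

Loan A: at 11.70% the monthly rate is 0.0097500, so the payment is 13,000 × 0.0097500 / (1 − 1.0097500^−72) = €252.13.
Loan B: monthly rate = 10.7%/12 = 0.0089167; payment = 13,000 × 0.0089167 / (1 − (1+0.0089167)^−72) = €245.45.
Monthly savings = €252.13 − €245.45 = €6.68.
Break-even = €250.00 / €6.68 = 37.43 → 38 months.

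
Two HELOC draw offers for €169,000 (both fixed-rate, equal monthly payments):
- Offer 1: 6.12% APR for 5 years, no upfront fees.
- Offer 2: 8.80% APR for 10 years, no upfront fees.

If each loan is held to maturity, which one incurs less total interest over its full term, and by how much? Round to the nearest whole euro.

Offer 1: at 6.12% the monthly rate is 0.0051000, so the payment is 169,000 × 0.0051000 / (1 − 1.0051000^−60) = €3,276.68.
Total interest on Offer 1 = 60 × €3,276.68 − €169,000 = €27,600.80.
Offer 2: at 8.80% the monthly rate is 0.0073333, so the payment is 169,000 × 0.0073333 / (1 − 1.0073333^−120) = €2,122.57.
Total interest on Offer 2 = 120 × €2,122.57 − €169,000 = €85,708.40.
Offer 1 is lower by €58,107.60.

Offer 1 by €58,108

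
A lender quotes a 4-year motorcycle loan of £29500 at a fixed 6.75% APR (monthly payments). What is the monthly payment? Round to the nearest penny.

£703.00

Monthly rate = 6.75%/12 = 0.0056250; payment = 29,500 × 0.0056250 / (1 − (1+0.0056250)^−48) = £703.00.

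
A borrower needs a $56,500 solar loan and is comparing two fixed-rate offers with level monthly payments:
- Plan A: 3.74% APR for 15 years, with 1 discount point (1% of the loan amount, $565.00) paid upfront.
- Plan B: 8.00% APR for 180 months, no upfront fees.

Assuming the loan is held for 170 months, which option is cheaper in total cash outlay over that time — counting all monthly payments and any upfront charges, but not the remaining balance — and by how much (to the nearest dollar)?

Plan A: at 3.74% the monthly rate is 0.0031167, so the payment is 56,500 × 0.0031167 / (1 − 1.0031167^−180) = $410.60.
Plan B: monthly rate = 8%/12 = 0.0066667; payment = 56,500 × 0.0066667 / (1 − (1+0.0066667)^−180) = $539.94.
Over 170 months: Plan A costs 170 × $410.60 + $565.00 = $70,367.00; Plan B costs 170 × $539.94 = $91,789.80.
Plan A is cheaper by $91,789.80 − $70,367.00 = $21,422.80.

Plan A by $21,423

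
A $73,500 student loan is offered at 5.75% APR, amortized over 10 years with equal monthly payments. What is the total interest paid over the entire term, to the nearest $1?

$23,316

At 5.75% the monthly rate is 0.0047917, so the payment is 73,500 × 0.0047917 / (1 − 1.0047917^−120) = $806.80.
Total paid = 120 × $806.80 = $96,816.00; interest = $96,816.00 − $73,500 = $23,316.00.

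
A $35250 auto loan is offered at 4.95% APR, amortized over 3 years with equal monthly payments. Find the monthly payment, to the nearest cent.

Monthly rate = 4.95%/12 = 0.0041250; payment = 35,250 × 0.0041250 / (1 − (1+0.0041250)^−36) = $1,055.68.

$1,055.68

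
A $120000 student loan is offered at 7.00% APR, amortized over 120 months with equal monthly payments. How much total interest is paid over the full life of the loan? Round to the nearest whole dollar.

$47,196

At 7.00% the monthly rate is 0.0058333, so the payment is 120,000 × 0.0058333 / (1 − 1.0058333^−120) = $1,393.30.
Total paid = 120 × $1,393.30 = $167,196.00; interest = $167,196.00 − $120,000 = $47,196.00.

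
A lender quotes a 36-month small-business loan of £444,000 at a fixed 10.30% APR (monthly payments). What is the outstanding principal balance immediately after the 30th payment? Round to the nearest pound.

With monthly rate i = 10.3%/12 = 0.0085833, the balance after k of n payments is P · [(1+i)^n − (1+i)^k] / [(1+i)^n − 1].
(1+0.0085833)^36 = 1.36026756 and (1+0.0085833)^30 = 1.29227106, so the balance is 444,000 × (1.36026756 − 1.29227106) / (1.36026756 − 1) = £83,800.07.

£83,800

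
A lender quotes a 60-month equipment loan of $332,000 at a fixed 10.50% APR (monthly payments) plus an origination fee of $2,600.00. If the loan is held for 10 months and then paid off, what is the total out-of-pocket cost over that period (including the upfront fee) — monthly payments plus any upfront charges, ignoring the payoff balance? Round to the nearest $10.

Monthly rate = 10.5%/12 = 0.0087500; payment = 332,000 × 0.0087500 / (1 − (1+0.0087500)^−60) = $7,135.97.
Total outlay = 10 × $7,135.97 + $2,600.00 = $73,959.70.

$73,960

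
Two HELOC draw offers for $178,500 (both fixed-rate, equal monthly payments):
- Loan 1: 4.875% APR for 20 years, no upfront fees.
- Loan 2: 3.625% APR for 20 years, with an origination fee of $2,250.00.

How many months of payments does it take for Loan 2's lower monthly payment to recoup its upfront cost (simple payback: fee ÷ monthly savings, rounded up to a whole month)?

Loan 1: monthly rate = 4.875%/12 = 0.0040625; payment = 178,500 × 0.0040625 / (1 − (1+0.0040625)^−240) = $1,165.73.
Loan 2: at 3.625% the monthly rate is 0.0030208, so the payment is 178,500 × 0.0030208 / (1 − 1.0030208^−240) = $1,046.73.
Monthly savings = $1,165.73 − $1,046.73 = $119.00.
Break-even = $2,250.00 / $119.00 = 18.91 → 19 months.

19 months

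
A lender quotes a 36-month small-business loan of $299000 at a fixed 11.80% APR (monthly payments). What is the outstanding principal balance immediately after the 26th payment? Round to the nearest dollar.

$93,874

With monthly rate i = 11.8%/12 = 0.0098333, the balance after k of n payments is P · [(1+i)^n − (1+i)^k] / [(1+i)^n − 1].
(1+0.0098333)^36 = 1.42229367 and (1+0.0098333)^26 = 1.28971056, so the balance is 299,000 × (1.42229367 − 1.28971056) / (1.42229367 − 1) = $93,873.89.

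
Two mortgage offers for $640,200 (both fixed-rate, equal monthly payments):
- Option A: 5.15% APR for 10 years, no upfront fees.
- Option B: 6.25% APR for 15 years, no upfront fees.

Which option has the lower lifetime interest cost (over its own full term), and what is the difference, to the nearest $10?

Option A by $167,580

Option A: at 5.15% the monthly rate is 0.0042917, so the payment is 640,200 × 0.0042917 / (1 − 1.0042917^−120) = $6,837.35.
Total interest on Option A = 120 × $6,837.35 − $640,200 = $180,282.00.
Option B: at 6.25% the monthly rate is 0.0052083, so the payment is 640,200 × 0.0052083 / (1 − 1.0052083^−180) = $5,489.22.
Total interest on Option B = 180 × $5,489.22 − $640,200 = $347,859.60.
Option A is lower by $167,577.60.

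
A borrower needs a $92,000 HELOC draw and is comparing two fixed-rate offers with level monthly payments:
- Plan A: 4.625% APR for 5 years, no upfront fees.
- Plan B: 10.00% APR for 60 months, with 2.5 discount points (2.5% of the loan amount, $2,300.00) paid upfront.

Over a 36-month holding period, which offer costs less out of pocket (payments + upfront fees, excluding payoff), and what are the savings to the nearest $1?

Plan A by $10,736

Plan A: at 4.625% the monthly rate is 0.0038542, so the payment is 92,000 × 0.0038542 / (1 − 1.0038542^−60) = $1,720.39.
Plan B: at 10.00% the monthly rate is 0.0083333, so the payment is 92,000 × 0.0083333 / (1 − 1.0083333^−60) = $1,954.73.
Over 36 months: Plan A costs 36 × $1,720.39 = $61,934.04; Plan B costs 36 × $1,954.73 + $2,300.00 = $72,670.28.
Plan A is cheaper by $72,670.28 − $61,934.04 = $10,736.24.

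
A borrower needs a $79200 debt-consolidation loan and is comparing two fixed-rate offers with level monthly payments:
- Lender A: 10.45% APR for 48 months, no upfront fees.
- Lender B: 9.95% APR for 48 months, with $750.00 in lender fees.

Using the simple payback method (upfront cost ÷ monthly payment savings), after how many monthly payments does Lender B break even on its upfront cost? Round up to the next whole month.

Lender A: at 10.45% the monthly rate is 0.0087083, so the payment is 79,200 × 0.0087083 / (1 − 1.0087083^−48) = $2,025.88.
Lender B: at 9.95% the monthly rate is 0.0082917, so the payment is 79,200 × 0.0082917 / (1 − 1.0082917^−48) = $2,006.82.
Monthly savings = $2,025.88 − $2,006.82 = $19.06.
Break-even = $750.00 / $19.06 = 39.35 → 40 months.

40 months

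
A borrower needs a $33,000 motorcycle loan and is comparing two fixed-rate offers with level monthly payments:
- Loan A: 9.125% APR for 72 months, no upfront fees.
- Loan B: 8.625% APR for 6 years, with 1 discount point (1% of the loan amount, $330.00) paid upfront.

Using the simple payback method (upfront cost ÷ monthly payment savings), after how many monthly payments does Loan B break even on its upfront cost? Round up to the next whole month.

Loan A: monthly rate = 9.125%/12 = 0.0076042; payment = 33,000 × 0.0076042 / (1 − (1+0.0076042)^−72) = $596.89.
Loan B: monthly rate = 8.625%/12 = 0.0071875; payment = 33,000 × 0.0071875 / (1 − (1+0.0071875)^−72) = $588.72.
Monthly savings = $596.89 − $588.72 = $8.17.
Break-even = $330.00 / $8.17 = 40.39 → 41 months.

41 months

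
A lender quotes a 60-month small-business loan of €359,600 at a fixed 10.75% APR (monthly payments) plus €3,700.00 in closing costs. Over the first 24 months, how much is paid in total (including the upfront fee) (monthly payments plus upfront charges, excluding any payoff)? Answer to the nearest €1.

Monthly rate = 10.75%/12 = 0.0089583; payment = 359,600 × 0.0089583 / (1 − (1+0.0089583)^−60) = €7,773.82.
Total outlay = 24 × €7,773.82 + €3,700.00 = €190,271.68.

€190,272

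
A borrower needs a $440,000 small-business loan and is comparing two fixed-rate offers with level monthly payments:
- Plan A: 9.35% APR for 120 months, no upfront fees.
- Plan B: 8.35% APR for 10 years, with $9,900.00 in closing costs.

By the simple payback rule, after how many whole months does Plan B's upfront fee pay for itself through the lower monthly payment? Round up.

Plan A: at 9.35% the monthly rate is 0.0077917, so the payment is 440,000 × 0.0077917 / (1 − 1.0077917^−120) = $5,657.42.
Plan B: at 8.35% the monthly rate is 0.0069583, so the payment is 440,000 × 0.0069583 / (1 − 1.0069583^−120) = $5,420.14.
Monthly savings = $5,657.42 − $5,420.14 = $237.28.
Break-even = $9,900.00 / $237.28 = 41.72 → 42 months.

42 months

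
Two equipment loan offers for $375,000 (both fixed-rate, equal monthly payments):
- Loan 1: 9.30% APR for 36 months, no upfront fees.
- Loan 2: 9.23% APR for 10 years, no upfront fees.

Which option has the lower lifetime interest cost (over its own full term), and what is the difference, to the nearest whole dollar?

Loan 1 by $144,474

Loan 1: at 9.30% the monthly rate is 0.0077500, so the payment is 375,000 × 0.0077500 / (1 − 1.0077500^−36) = $11,977.33.
Total interest on Loan 1 = 36 × $11,977.33 − $375,000 = $56,183.88.
Loan 2: at 9.23% the monthly rate is 0.0076917, so the payment is 375,000 × 0.0076917 / (1 − 1.0076917^−120) = $4,797.15.
Total interest on Loan 2 = 120 × $4,797.15 − $375,000 = $200,658.00.
Loan 1 is lower by $144,474.12.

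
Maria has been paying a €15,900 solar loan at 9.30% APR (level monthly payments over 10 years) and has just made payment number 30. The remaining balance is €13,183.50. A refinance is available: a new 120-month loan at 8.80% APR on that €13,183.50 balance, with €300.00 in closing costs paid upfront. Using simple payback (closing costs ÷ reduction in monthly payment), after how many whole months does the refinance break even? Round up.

8 months

Current payment = 15,900 × 9.3%/12 / (1 − (1+0.0077500)^−120) = €204.01.
Refinanced payment = 13,183.50 × 0.0073333 / (1 − (1+0.0073333)^−120) = €165.58.
Monthly savings = €204.01 − €165.58 = €38.43.
Break-even = €300.00 / €38.43 = 7.81 → 8 months.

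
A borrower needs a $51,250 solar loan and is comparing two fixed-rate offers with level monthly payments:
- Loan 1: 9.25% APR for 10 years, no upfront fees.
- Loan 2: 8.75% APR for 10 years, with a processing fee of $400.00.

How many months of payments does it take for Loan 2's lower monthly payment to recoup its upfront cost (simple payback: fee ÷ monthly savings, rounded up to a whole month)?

29 months

Loan 1: monthly rate = 9.25%/12 = 0.0077083; payment = 51,250 × 0.0077083 / (1 − (1+0.0077083)^−120) = $656.17.
Loan 2: at 8.75% the monthly rate is 0.0072917, so the payment is 51,250 × 0.0072917 / (1 − 1.0072917^−120) = $642.30.
Monthly savings = $656.17 − $642.30 = $13.87.
Break-even = $400.00 / $13.87 = 28.84 → 29 months.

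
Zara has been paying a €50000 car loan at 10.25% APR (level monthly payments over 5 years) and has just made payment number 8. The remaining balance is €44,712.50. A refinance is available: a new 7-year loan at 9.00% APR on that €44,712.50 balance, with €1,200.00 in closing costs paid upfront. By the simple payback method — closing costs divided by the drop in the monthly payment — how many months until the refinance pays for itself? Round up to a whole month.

4 months

Current payment = 50,000 × 10.25%/12 / (1 − (1+0.0085417)^−60) = €1,068.51.
Refinanced payment = 44,712.50 × 0.0075000 / (1 − (1+0.0075000)^−84) = €719.38.
Monthly savings = €1,068.51 − €719.38 = €349.13.
Break-even = €1,200.00 / €349.13 = 3.44 → 4 months.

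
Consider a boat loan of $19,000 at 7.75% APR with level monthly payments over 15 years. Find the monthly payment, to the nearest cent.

Monthly rate = 7.75%/12 = 0.0064583; payment = 19,000 × 0.0064583 / (1 − (1+0.0064583)^−180) = $178.84.

$178.84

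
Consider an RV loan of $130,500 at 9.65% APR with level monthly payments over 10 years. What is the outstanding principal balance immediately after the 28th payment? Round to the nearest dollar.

With monthly rate i = 9.65%/12 = 0.0080417, the balance after k of n payments is P · [(1+i)^n − (1+i)^k] / [(1+i)^n − 1].
(1+0.0080417)^120 = 2.61467700 and (1+0.0080417)^28 = 1.25140402, so the balance is 130,500 × (2.61467700 − 1.25140402) / (2.61467700 − 1) = $110,181.25.

$110,181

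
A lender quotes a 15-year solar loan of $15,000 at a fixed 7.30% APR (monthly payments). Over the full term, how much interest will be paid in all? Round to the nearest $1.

$9,723

At 7.30% the monthly rate is 0.0060833, so the payment is 15,000 × 0.0060833 / (1 − 1.0060833^−180) = $137.35.
Total paid = 180 × $137.35 = $24,723.00; interest = $24,723.00 − $15,000 = $9,723.00.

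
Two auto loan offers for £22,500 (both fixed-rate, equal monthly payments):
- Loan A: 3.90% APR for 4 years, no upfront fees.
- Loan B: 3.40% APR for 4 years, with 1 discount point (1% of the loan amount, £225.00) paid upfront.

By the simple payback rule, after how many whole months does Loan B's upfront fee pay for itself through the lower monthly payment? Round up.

Loan A: at 3.90% the monthly rate is 0.0032500, so the payment is 22,500 × 0.0032500 / (1 − 1.0032500^−48) = £507.02.
Loan B: at 3.40% the monthly rate is 0.0028333, so the payment is 22,500 × 0.0028333 / (1 − 1.0028333^−48) = £502.01.
Monthly savings = £507.02 − £502.01 = £5.01.
Break-even = £225.00 / £5.01 = 44.91 → 45 months.

45 months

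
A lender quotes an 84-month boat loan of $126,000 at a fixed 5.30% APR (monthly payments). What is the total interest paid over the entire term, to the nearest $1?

At 5.30% the monthly rate is 0.0044167, so the payment is 126,000 × 0.0044167 / (1 − 1.0044167^−84) = $1,798.69.
Total paid = 84 × $1,798.69 = $151,089.96; interest = $151,089.96 − $126,000 = $25,089.96.

$25,090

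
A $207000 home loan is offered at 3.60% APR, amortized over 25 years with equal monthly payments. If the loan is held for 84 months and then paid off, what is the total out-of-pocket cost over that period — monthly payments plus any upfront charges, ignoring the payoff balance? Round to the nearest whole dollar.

Monthly rate = 3.6%/12 = 0.0030000; payment = 207,000 × 0.0030000 / (1 − (1+0.0030000)^−300) = $1,047.43.
Total outlay = 84 × $1,047.43 = $87,984.12.

$87,984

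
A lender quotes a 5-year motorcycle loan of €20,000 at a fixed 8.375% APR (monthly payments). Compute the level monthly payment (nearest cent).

€409.13

At 8.375% the monthly rate is 0.0069792, so the payment is 20,000 × 0.0069792 / (1 − 1.0069792^−60) = €409.13.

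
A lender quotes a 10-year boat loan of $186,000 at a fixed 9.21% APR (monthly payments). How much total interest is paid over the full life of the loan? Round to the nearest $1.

$99,283

At 9.21% the monthly rate is 0.0076750, so the payment is 186,000 × 0.0076750 / (1 − 1.0076750^−120) = $2,377.36.
Total paid = 120 × $2,377.36 = $285,283.20; interest = $285,283.20 − $186,000 = $99,283.20.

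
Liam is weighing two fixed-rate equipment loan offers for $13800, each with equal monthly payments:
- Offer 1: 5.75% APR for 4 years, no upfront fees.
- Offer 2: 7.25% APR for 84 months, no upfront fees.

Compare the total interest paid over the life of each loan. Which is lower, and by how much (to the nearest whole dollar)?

Offer 1: at 5.75% the monthly rate is 0.0047917, so the payment is 13,800 × 0.0047917 / (1 − 1.0047917^−48) = $322.51.
Total interest on Offer 1 = 48 × $322.51 − $13,800 = $1,680.48.
Offer 2: monthly rate = 7.25%/12 = 0.0060417; payment = 13,800 × 0.0060417 / (1 − (1+0.0060417)^−84) = $209.97.
Total interest on Offer 2 = 84 × $209.97 − $13,800 = $3,837.48.
Offer 1 is lower by $2,157.00.

Offer 1 by $2,157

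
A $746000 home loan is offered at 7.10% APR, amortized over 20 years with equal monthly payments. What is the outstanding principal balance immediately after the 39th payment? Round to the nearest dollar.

$684,144

With monthly rate i = 7.1%/12 = 0.0059167, the balance after k of n payments is P · [(1+i)^n − (1+i)^k] / [(1+i)^n − 1].
(1+0.0059167)^240 = 4.11984550 and (1+0.0059167)^39 = 1.25868817, so the balance is 746,000 × (4.11984550 − 1.25868817) / (4.11984550 − 1) = $684,143.93.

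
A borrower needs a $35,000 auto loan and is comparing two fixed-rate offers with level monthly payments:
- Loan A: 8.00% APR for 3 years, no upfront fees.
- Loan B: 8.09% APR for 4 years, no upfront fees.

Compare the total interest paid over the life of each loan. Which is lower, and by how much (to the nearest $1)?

Loan A by $1,601

Loan A: monthly rate = 8%/12 = 0.0066667; payment = 35,000 × 0.0066667 / (1 − (1+0.0066667)^−36) = $1,096.77.
Total interest on Loan A = 36 × $1,096.77 − $35,000 = $4,483.72.
Loan B: at 8.09% the monthly rate is 0.0067417, so the payment is 35,000 × 0.0067417 / (1 − 1.0067417^−48) = $855.93.
Total interest on Loan B = 48 × $855.93 − $35,000 = $6,084.64.
Loan A is lower by $1,600.92.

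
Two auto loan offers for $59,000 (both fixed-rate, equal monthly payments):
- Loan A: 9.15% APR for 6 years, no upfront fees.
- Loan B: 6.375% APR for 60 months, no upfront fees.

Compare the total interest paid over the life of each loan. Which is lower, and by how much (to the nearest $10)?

Loan A: at 9.15% the monthly rate is 0.0076250, so the payment is 59,000 × 0.0076250 / (1 − 1.0076250^−72) = $1,067.90.
Total interest on Loan A = 72 × $1,067.90 − $59,000 = $17,888.80.
Loan B: at 6.375% the monthly rate is 0.0053125, so the payment is 59,000 × 0.0053125 / (1 − 1.0053125^−60) = $1,150.95.
Total interest on Loan B = 60 × $1,150.95 − $59,000 = $10,057.00.
Loan B is lower by $7,831.80.

Loan B by $7,830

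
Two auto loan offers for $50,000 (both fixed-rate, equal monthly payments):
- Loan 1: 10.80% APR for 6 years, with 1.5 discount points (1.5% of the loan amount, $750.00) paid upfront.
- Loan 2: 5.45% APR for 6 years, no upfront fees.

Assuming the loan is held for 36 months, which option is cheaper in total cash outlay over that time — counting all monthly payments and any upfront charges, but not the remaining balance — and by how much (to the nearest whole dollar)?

Loan 2 by $5,461

Loan 1: at 10.80% the monthly rate is 0.0090000, so the payment is 50,000 × 0.0090000 / (1 − 1.0090000^−72) = $946.59.
Loan 2: at 5.45% the monthly rate is 0.0045417, so the payment is 50,000 × 0.0045417 / (1 − 1.0045417^−72) = $815.72.
Over 36 months: Loan 1 costs 36 × $946.59 + $750.00 = $34,827.24; Loan 2 costs 36 × $815.72 = $29,365.92.
Loan 2 is cheaper by $34,827.24 − $29,365.92 = $5,461.32.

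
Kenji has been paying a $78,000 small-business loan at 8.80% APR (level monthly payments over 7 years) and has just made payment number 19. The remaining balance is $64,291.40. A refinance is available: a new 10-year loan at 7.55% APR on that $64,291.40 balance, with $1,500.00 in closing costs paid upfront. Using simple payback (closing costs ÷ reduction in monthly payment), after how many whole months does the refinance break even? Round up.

Current payment = 78,000 × 8.8%/12 / (1 − (1+0.0073333)^−84) = $1,247.05.
Refinanced payment = 64,291.40 × 0.0062917 / (1 − (1+0.0062917)^−120) = $764.83.
Monthly savings = $1,247.05 − $764.83 = $482.22.
Break-even = $1,500.00 / $482.22 = 3.11 → 4 months.

4 months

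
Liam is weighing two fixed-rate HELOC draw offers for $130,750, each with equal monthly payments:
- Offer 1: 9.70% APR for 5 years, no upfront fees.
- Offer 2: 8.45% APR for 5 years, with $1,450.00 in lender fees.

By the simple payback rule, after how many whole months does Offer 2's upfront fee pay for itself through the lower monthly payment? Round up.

Offer 1: monthly rate = 9.7%/12 = 0.0080833; payment = 130,750 × 0.0080833 / (1 − (1+0.0080833)^−60) = $2,758.79.
Offer 2: at 8.45% the monthly rate is 0.0070417, so the payment is 130,750 × 0.0070417 / (1 − 1.0070417^−60) = $2,679.39.
Monthly savings = $2,758.79 − $2,679.39 = $79.40.
Break-even = $1,450.00 / $79.40 = 18.26 → 19 months.

19 months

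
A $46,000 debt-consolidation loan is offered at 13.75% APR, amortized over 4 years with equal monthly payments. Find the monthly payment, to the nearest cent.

$1,251.26

At 13.75% the monthly rate is 0.0114583, so the payment is 46,000 × 0.0114583 / (1 − 1.0114583^−48) = $1,251.26.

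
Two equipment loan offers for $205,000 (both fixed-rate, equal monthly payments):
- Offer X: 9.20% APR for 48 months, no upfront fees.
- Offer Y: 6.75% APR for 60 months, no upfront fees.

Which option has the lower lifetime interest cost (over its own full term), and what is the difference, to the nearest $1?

Offer Y by $3,698

Offer X: monthly rate = 9.2%/12 = 0.0076667; payment = 205,000 × 0.0076667 / (1 − (1+0.0076667)^−48) = $5,120.92.
Total interest on Offer X = 48 × $5,120.92 − $205,000 = $40,804.16.
Offer Y: at 6.75% the monthly rate is 0.0056250, so the payment is 205,000 × 0.0056250 / (1 − 1.0056250^−60) = $4,035.11.
Total interest on Offer Y = 60 × $4,035.11 − $205,000 = $37,106.60.
Offer Y is lower by $3,697.56.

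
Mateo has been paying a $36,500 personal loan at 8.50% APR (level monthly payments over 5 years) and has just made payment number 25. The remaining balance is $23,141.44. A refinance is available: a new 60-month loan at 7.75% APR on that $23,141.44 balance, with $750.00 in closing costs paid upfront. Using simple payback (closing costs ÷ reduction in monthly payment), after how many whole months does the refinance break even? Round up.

Current payment = 36,500 × 8.5%/12 / (1 − (1+0.0070833)^−60) = $748.85.
Refinanced payment = 23,141.44 × 0.0064583 / (1 − (1+0.0064583)^−60) = $466.46.
Monthly savings = $748.85 − $466.46 = $282.39.
Break-even = $750.00 / $282.39 = 2.66 → 3 months.

3 months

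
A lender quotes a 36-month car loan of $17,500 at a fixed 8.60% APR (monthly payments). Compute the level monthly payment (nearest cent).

Monthly rate = 8.6%/12 = 0.0071667; payment = 17,500 × 0.0071667 / (1 − (1+0.0071667)^−36) = $553.24.

$553.24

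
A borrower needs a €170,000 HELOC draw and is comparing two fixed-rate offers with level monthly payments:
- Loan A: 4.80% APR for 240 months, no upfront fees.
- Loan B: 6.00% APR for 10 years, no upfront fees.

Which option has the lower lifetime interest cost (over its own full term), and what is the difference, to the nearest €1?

Loan B by €38,293

Loan A: at 4.80% the monthly rate is 0.0040000, so the payment is 170,000 × 0.0040000 / (1 − 1.0040000^−240) = €1,103.23.
Total interest on Loan A = 240 × €1,103.23 − €170,000 = €94,775.20.
Loan B: monthly rate = 6%/12 = 0.0050000; payment = 170,000 × 0.0050000 / (1 − (1+0.0050000)^−120) = €1,887.35.
Total interest on Loan B = 120 × €1,887.35 − €170,000 = €56,482.00.
Loan B is lower by €38,293.20.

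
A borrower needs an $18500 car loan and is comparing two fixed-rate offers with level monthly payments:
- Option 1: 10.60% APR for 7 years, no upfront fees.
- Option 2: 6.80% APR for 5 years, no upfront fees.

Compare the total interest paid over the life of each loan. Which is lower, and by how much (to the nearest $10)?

Option 2 by $4,410

Option 1: monthly rate = 10.6%/12 = 0.0088333; payment = 18,500 × 0.0088333 / (1 − (1+0.0088333)^−84) = $312.89.
Total interest on Option 1 = 84 × $312.89 − $18,500 = $7,782.76.
Option 2: monthly rate = 6.8%/12 = 0.0056667; payment = 18,500 × 0.0056667 / (1 − (1+0.0056667)^−60) = $364.58.
Total interest on Option 2 = 60 × $364.58 − $18,500 = $3,374.80.
Option 2 is lower by $4,407.96.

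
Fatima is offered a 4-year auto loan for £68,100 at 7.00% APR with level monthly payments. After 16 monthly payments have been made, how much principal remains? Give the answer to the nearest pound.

With monthly rate i = 7%/12 = 0.0058333, the balance after k of n payments is P · [(1+i)^n − (1+i)^k] / [(1+i)^n − 1].
(1+0.0058333)^48 = 1.32205388 and (1+0.0058333)^16 = 1.09752996, so the balance is 68,100 × (1.32205388 − 1.09752996) / (1.32205388 − 1) = £47,476.77.

£47,477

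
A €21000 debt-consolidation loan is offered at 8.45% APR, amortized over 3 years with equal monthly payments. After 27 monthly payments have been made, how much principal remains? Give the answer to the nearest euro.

€5,757

With monthly rate i = 8.45%/12 = 0.0070417, the balance after k of n payments is P · [(1+i)^n − (1+i)^k] / [(1+i)^n − 1].
(1+0.0070417)^36 = 1.28738321 and (1+0.0070417)^27 = 1.20859524, so the balance is 21,000 × (1.28738321 − 1.20859524) / (1.28738321 − 1) = €5,757.29.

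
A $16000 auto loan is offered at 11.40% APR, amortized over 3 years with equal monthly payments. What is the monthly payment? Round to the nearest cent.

$526.86

At 11.40% the monthly rate is 0.0095000, so the payment is 16,000 × 0.0095000 / (1 − 1.0095000^−36) = $526.86.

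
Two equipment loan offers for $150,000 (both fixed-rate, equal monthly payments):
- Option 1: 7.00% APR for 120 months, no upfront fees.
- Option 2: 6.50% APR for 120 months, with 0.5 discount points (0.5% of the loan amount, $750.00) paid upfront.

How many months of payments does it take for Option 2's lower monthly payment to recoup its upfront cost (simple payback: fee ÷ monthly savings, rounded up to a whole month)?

Option 1: at 7.00% the monthly rate is 0.0058333, so the payment is 150,000 × 0.0058333 / (1 − 1.0058333^−120) = $1,741.63.
Option 2: monthly rate = 6.5%/12 = 0.0054167; payment = 150,000 × 0.0054167 / (1 − (1+0.0054167)^−120) = $1,703.22.
Monthly savings = $1,741.63 − $1,703.22 = $38.41.
Break-even = $750.00 / $38.41 = 19.53 → 20 months.

20 months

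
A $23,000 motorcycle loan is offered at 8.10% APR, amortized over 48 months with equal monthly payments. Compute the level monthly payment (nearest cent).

Monthly rate = 8.1%/12 = 0.0067500; payment = 23,000 × 0.0067500 / (1 − (1+0.0067500)^−48) = $562.58.

$562.58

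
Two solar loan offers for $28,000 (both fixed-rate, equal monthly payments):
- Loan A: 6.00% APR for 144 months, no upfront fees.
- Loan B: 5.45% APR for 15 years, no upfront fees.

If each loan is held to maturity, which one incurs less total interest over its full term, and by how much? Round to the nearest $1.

Loan A: monthly rate = 6%/12 = 0.0050000; payment = 28,000 × 0.0050000 / (1 − (1+0.0050000)^−144) = $273.24.
Total interest on Loan A = 144 × $273.24 − $28,000 = $11,346.56.
Loan B: at 5.45% the monthly rate is 0.0045417, so the payment is 28,000 × 0.0045417 / (1 − 1.0045417^−180) = $228.04.
Total interest on Loan B = 180 × $228.04 − $28,000 = $13,047.20.
Loan A is lower by $1,700.64.

Loan A by $1,701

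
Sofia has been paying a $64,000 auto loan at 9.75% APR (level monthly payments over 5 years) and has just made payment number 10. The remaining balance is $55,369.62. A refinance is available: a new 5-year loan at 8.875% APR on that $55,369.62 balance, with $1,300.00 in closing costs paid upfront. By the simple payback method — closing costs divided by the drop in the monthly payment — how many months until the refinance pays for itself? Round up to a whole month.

7 months

Current payment = 64,000 × 9.75%/12 / (1 − (1+0.0081250)^−60) = $1,351.95.
Refinanced payment = 55,369.62 × 0.0073958 / (1 − (1+0.0073958)^−60) = $1,146.03.
Monthly savings = $1,351.95 − $1,146.03 = $205.92.
Break-even = $1,300.00 / $205.92 = 6.31 → 7 months.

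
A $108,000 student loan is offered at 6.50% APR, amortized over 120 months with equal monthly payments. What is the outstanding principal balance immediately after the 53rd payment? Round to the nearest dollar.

With monthly rate i = 6.5%/12 = 0.0054167, the balance after k of n payments is P · [(1+i)^n − (1+i)^k] / [(1+i)^n − 1].
(1+0.0054167)^120 = 1.91218375 and (1+0.0054167)^53 = 1.33150331, so the balance is 108,000 × (1.91218375 − 1.33150331) / (1.91218375 − 1) = $68,750.94.

$68,751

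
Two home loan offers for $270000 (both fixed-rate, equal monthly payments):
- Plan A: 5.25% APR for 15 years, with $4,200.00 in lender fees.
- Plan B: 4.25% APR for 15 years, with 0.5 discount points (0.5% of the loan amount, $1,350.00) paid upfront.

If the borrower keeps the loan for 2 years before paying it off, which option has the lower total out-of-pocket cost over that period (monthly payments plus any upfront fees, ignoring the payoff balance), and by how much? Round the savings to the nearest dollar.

Plan A: at 5.25% the monthly rate is 0.0043750, so the payment is 270,000 × 0.0043750 / (1 − 1.0043750^−180) = $2,170.47.
Plan B: monthly rate = 4.25%/12 = 0.0035417; payment = 270,000 × 0.0035417 / (1 − (1+0.0035417)^−180) = $2,031.15.
Over 24 months: Plan A costs 24 × $2,170.47 + $4,200.00 = $56,291.28; Plan B costs 24 × $2,031.15 + $1,350.00 = $50,097.60.
Plan B is cheaper by $56,291.28 − $50,097.60 = $6,193.68.

Plan B by $6,194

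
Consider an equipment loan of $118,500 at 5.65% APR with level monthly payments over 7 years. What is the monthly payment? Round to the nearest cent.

$1,711.30

Monthly rate = 5.65%/12 = 0.0047083; payment = 118,500 × 0.0047083 / (1 − (1+0.0047083)^−84) = $1,711.30.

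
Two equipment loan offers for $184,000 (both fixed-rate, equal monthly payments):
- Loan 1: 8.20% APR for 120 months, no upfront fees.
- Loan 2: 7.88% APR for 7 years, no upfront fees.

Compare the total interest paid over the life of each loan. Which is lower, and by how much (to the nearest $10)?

Loan 2 by $30,250

Loan 1: monthly rate = 8.2%/12 = 0.0068333; payment = 184,000 × 0.0068333 / (1 − (1+0.0068333)^−120) = $2,251.92.
Total interest on Loan 1 = 120 × $2,251.92 − $184,000 = $86,230.40.
Loan 2: at 7.88% the monthly rate is 0.0065667, so the payment is 184,000 × 0.0065667 / (1 − 1.0065667^−84) = $2,856.88.
Total interest on Loan 2 = 84 × $2,856.88 − $184,000 = $55,977.92.
Loan 2 is lower by $30,252.48.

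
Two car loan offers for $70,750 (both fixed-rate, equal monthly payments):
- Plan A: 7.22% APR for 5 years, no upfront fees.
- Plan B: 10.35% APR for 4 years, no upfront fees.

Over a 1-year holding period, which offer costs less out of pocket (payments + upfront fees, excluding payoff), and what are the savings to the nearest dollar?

Plan A: monthly rate = 7.22%/12 = 0.0060167; payment = 70,750 × 0.0060167 / (1 − (1+0.0060167)^−60) = $1,408.29.
Plan B: monthly rate = 10.35%/12 = 0.0086250; payment = 70,750 × 0.0086250 / (1 − (1+0.0086250)^−48) = $1,806.32.
Over 12 months: Plan A costs 12 × $1,408.29 = $16,899.48; Plan B costs 12 × $1,806.32 = $21,675.84.
Plan A is cheaper by $21,675.84 − $16,899.48 = $4,776.36.

Plan A by $4,776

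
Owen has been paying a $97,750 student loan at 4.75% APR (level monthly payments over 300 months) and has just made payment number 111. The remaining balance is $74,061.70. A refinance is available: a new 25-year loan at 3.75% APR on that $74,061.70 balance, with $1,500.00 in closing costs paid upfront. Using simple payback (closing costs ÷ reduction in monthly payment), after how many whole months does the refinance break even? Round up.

Current payment = 97,750 × 4.75%/12 / (1 − (1+0.0039583)^−300) = $557.29.
Refinanced payment = 74,061.70 × 0.0031250 / (1 − (1+0.0031250)^−300) = $380.77.
Monthly savings = $557.29 − $380.77 = $176.52.
Break-even = $1,500.00 / $176.52 = 8.50 → 9 months.

9 months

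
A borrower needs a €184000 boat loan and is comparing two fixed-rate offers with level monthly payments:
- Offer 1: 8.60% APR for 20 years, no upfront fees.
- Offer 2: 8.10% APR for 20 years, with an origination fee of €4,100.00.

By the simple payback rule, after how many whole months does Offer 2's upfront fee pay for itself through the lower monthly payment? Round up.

71 months

Offer 1: at 8.60% the monthly rate is 0.0071667, so the payment is 184,000 × 0.0071667 / (1 − 1.0071667^−240) = €1,608.46.
Offer 2: monthly rate = 8.1%/12 = 0.0067500; payment = 184,000 × 0.0067500 / (1 − (1+0.0067500)^−240) = €1,550.52.
Monthly savings = €1,608.46 − €1,550.52 = €57.94.
Break-even = €4,100.00 / €57.94 = 70.76 → 71 months.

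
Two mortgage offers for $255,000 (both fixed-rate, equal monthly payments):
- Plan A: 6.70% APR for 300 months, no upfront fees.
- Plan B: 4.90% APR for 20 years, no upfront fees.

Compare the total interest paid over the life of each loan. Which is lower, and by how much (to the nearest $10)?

Plan A: monthly rate = 6.7%/12 = 0.0055833; payment = 255,000 × 0.0055833 / (1 − (1+0.0055833)^−300) = $1,753.78.
Total interest on Plan A = 300 × $1,753.78 − $255,000 = $271,134.00.
Plan B: monthly rate = 4.9%/12 = 0.0040833; payment = 255,000 × 0.0040833 / (1 − (1+0.0040833)^−240) = $1,668.83.
Total interest on Plan B = 240 × $1,668.83 − $255,000 = $145,519.20.
Plan B is lower by $125,614.80.

Plan B by $125,610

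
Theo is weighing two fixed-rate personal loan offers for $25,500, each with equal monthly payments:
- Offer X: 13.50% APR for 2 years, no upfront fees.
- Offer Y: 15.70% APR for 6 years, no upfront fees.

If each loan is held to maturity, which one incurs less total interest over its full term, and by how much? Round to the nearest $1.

Offer X: at 13.50% the monthly rate is 0.0112500, so the payment is 25,500 × 0.0112500 / (1 − 1.0112500^−24) = $1,218.31.
Total interest on Offer X = 24 × $1,218.31 − $25,500 = $3,739.44.
Offer Y: at 15.70% the monthly rate is 0.0130833, so the payment is 25,500 × 0.0130833 / (1 − 1.0130833^−72) = $548.94.
Total interest on Offer Y = 72 × $548.94 − $25,500 = $14,023.68.
Offer X is lower by $10,284.24.

Offer X by $10,284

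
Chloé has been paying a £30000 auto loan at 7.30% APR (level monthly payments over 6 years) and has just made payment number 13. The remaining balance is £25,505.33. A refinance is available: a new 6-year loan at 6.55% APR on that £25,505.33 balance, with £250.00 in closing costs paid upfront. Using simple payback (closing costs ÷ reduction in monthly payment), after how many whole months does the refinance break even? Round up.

3 months

Current payment = 30,000 × 7.3%/12 / (1 − (1+0.0060833)^−72) = £515.80.
Refinanced payment = 25,505.33 × 0.0054583 / (1 − (1+0.0054583)^−72) = £429.35.
Monthly savings = £515.80 − £429.35 = £86.45.
Break-even = £250.00 / £86.45 = 2.89 → 3 months.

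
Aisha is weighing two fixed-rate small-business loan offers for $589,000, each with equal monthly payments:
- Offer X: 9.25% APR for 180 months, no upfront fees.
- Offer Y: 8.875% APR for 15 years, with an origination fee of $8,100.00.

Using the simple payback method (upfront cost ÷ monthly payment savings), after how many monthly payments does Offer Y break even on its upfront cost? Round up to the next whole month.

62 months

Offer X: monthly rate = 9.25%/12 = 0.0077083; payment = 589,000 × 0.0077083 / (1 − (1+0.0077083)^−180) = $6,061.94.
Offer Y: at 8.875% the monthly rate is 0.0073958, so the payment is 589,000 × 0.0073958 / (1 − 1.0073958^−180) = $5,930.31.
Monthly savings = $6,061.94 − $5,930.31 = $131.63.
Break-even = $8,100.00 / $131.63 = 61.54 → 62 months.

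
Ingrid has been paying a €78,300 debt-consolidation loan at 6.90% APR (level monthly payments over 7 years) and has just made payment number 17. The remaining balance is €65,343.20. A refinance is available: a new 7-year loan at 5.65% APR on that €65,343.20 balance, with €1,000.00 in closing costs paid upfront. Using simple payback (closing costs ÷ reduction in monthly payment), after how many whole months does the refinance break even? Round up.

5 months

Current payment = 78,300 × 6.9%/12 / (1 − (1+0.0057500)^−84) = €1,177.93.
Refinanced payment = 65,343.20 × 0.0047083 / (1 − (1+0.0047083)^−84) = €943.64.
Monthly savings = €1,177.93 − €943.64 = €234.29.
Break-even = €1,000.00 / €234.29 = 4.27 → 5 months.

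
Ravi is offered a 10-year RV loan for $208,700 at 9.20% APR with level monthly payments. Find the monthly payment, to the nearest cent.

At 9.20% the monthly rate is 0.0076667, so the payment is 208,700 × 0.0076667 / (1 − 1.0076667^−120) = $2,666.37.

$2,666.37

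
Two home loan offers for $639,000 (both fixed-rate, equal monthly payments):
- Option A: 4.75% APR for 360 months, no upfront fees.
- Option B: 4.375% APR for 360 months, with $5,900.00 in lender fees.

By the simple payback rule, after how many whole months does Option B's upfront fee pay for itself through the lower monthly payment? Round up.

Option A: monthly rate = 4.75%/12 = 0.0039583; payment = 639,000 × 0.0039583 / (1 − (1+0.0039583)^−360) = $3,333.33.
Option B: at 4.375% the monthly rate is 0.0036458, so the payment is 639,000 × 0.0036458 / (1 − 1.0036458^−360) = $3,190.43.
Monthly savings = $3,333.33 − $3,190.43 = $142.90.
Break-even = $5,900.00 / $142.90 = 41.29 → 42 months.

42 months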